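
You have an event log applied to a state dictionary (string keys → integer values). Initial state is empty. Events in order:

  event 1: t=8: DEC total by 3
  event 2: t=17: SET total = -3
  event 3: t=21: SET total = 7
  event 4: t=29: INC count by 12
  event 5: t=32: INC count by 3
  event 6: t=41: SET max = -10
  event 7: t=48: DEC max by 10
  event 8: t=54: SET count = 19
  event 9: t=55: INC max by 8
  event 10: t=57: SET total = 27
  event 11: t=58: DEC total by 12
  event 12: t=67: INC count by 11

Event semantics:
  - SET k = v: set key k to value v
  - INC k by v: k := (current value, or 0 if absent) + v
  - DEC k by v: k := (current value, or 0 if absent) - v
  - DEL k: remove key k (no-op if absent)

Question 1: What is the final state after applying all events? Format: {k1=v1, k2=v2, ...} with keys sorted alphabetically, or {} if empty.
  after event 1 (t=8: DEC total by 3): {total=-3}
  after event 2 (t=17: SET total = -3): {total=-3}
  after event 3 (t=21: SET total = 7): {total=7}
  after event 4 (t=29: INC count by 12): {count=12, total=7}
  after event 5 (t=32: INC count by 3): {count=15, total=7}
  after event 6 (t=41: SET max = -10): {count=15, max=-10, total=7}
  after event 7 (t=48: DEC max by 10): {count=15, max=-20, total=7}
  after event 8 (t=54: SET count = 19): {count=19, max=-20, total=7}
  after event 9 (t=55: INC max by 8): {count=19, max=-12, total=7}
  after event 10 (t=57: SET total = 27): {count=19, max=-12, total=27}
  after event 11 (t=58: DEC total by 12): {count=19, max=-12, total=15}
  after event 12 (t=67: INC count by 11): {count=30, max=-12, total=15}

Answer: {count=30, max=-12, total=15}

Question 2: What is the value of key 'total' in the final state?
Answer: 15

Derivation:
Track key 'total' through all 12 events:
  event 1 (t=8: DEC total by 3): total (absent) -> -3
  event 2 (t=17: SET total = -3): total -3 -> -3
  event 3 (t=21: SET total = 7): total -3 -> 7
  event 4 (t=29: INC count by 12): total unchanged
  event 5 (t=32: INC count by 3): total unchanged
  event 6 (t=41: SET max = -10): total unchanged
  event 7 (t=48: DEC max by 10): total unchanged
  event 8 (t=54: SET count = 19): total unchanged
  event 9 (t=55: INC max by 8): total unchanged
  event 10 (t=57: SET total = 27): total 7 -> 27
  event 11 (t=58: DEC total by 12): total 27 -> 15
  event 12 (t=67: INC count by 11): total unchanged
Final: total = 15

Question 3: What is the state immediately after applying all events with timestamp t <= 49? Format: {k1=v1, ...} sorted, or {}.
Apply events with t <= 49 (7 events):
  after event 1 (t=8: DEC total by 3): {total=-3}
  after event 2 (t=17: SET total = -3): {total=-3}
  after event 3 (t=21: SET total = 7): {total=7}
  after event 4 (t=29: INC count by 12): {count=12, total=7}
  after event 5 (t=32: INC count by 3): {count=15, total=7}
  after event 6 (t=41: SET max = -10): {count=15, max=-10, total=7}
  after event 7 (t=48: DEC max by 10): {count=15, max=-20, total=7}

Answer: {count=15, max=-20, total=7}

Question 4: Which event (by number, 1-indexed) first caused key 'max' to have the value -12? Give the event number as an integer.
Looking for first event where max becomes -12:
  event 6: max = -10
  event 7: max = -20
  event 8: max = -20
  event 9: max -20 -> -12  <-- first match

Answer: 9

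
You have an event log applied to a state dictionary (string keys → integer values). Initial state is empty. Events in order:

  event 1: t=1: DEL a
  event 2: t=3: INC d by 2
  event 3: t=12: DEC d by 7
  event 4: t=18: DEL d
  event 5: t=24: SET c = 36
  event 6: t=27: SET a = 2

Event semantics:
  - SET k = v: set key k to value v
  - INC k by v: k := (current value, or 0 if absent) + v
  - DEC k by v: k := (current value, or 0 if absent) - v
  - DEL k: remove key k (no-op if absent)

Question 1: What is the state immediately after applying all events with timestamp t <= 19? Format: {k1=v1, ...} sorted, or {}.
Answer: {}

Derivation:
Apply events with t <= 19 (4 events):
  after event 1 (t=1: DEL a): {}
  after event 2 (t=3: INC d by 2): {d=2}
  after event 3 (t=12: DEC d by 7): {d=-5}
  after event 4 (t=18: DEL d): {}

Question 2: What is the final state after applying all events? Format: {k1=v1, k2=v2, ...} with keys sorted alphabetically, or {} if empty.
  after event 1 (t=1: DEL a): {}
  after event 2 (t=3: INC d by 2): {d=2}
  after event 3 (t=12: DEC d by 7): {d=-5}
  after event 4 (t=18: DEL d): {}
  after event 5 (t=24: SET c = 36): {c=36}
  after event 6 (t=27: SET a = 2): {a=2, c=36}

Answer: {a=2, c=36}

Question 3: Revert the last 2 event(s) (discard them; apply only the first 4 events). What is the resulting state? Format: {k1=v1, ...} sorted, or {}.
Answer: {}

Derivation:
Keep first 4 events (discard last 2):
  after event 1 (t=1: DEL a): {}
  after event 2 (t=3: INC d by 2): {d=2}
  after event 3 (t=12: DEC d by 7): {d=-5}
  after event 4 (t=18: DEL d): {}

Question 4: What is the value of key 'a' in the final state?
Answer: 2

Derivation:
Track key 'a' through all 6 events:
  event 1 (t=1: DEL a): a (absent) -> (absent)
  event 2 (t=3: INC d by 2): a unchanged
  event 3 (t=12: DEC d by 7): a unchanged
  event 4 (t=18: DEL d): a unchanged
  event 5 (t=24: SET c = 36): a unchanged
  event 6 (t=27: SET a = 2): a (absent) -> 2
Final: a = 2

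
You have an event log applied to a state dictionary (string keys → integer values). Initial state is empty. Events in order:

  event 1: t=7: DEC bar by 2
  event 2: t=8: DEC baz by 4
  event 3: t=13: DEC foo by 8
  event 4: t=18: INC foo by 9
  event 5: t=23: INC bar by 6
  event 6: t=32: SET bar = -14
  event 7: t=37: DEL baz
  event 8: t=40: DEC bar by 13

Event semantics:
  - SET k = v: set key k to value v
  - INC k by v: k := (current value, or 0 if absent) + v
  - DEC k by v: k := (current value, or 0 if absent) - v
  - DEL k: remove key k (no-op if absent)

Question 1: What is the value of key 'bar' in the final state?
Answer: -27

Derivation:
Track key 'bar' through all 8 events:
  event 1 (t=7: DEC bar by 2): bar (absent) -> -2
  event 2 (t=8: DEC baz by 4): bar unchanged
  event 3 (t=13: DEC foo by 8): bar unchanged
  event 4 (t=18: INC foo by 9): bar unchanged
  event 5 (t=23: INC bar by 6): bar -2 -> 4
  event 6 (t=32: SET bar = -14): bar 4 -> -14
  event 7 (t=37: DEL baz): bar unchanged
  event 8 (t=40: DEC bar by 13): bar -14 -> -27
Final: bar = -27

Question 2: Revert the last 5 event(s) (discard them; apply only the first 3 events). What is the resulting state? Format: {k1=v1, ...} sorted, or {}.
Answer: {bar=-2, baz=-4, foo=-8}

Derivation:
Keep first 3 events (discard last 5):
  after event 1 (t=7: DEC bar by 2): {bar=-2}
  after event 2 (t=8: DEC baz by 4): {bar=-2, baz=-4}
  after event 3 (t=13: DEC foo by 8): {bar=-2, baz=-4, foo=-8}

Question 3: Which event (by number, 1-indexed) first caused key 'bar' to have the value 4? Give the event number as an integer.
Answer: 5

Derivation:
Looking for first event where bar becomes 4:
  event 1: bar = -2
  event 2: bar = -2
  event 3: bar = -2
  event 4: bar = -2
  event 5: bar -2 -> 4  <-- first match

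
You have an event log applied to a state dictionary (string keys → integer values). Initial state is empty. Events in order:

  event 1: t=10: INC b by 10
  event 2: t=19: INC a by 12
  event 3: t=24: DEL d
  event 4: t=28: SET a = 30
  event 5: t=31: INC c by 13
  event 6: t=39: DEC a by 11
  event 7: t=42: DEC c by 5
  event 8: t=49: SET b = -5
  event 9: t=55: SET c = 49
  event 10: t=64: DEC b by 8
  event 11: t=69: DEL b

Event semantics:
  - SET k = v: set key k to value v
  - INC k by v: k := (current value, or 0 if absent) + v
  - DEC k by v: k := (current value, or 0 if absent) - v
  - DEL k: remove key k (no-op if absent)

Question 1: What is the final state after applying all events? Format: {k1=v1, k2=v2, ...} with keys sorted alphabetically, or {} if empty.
Answer: {a=19, c=49}

Derivation:
  after event 1 (t=10: INC b by 10): {b=10}
  after event 2 (t=19: INC a by 12): {a=12, b=10}
  after event 3 (t=24: DEL d): {a=12, b=10}
  after event 4 (t=28: SET a = 30): {a=30, b=10}
  after event 5 (t=31: INC c by 13): {a=30, b=10, c=13}
  after event 6 (t=39: DEC a by 11): {a=19, b=10, c=13}
  after event 7 (t=42: DEC c by 5): {a=19, b=10, c=8}
  after event 8 (t=49: SET b = -5): {a=19, b=-5, c=8}
  after event 9 (t=55: SET c = 49): {a=19, b=-5, c=49}
  after event 10 (t=64: DEC b by 8): {a=19, b=-13, c=49}
  after event 11 (t=69: DEL b): {a=19, c=49}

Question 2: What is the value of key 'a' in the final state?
Answer: 19

Derivation:
Track key 'a' through all 11 events:
  event 1 (t=10: INC b by 10): a unchanged
  event 2 (t=19: INC a by 12): a (absent) -> 12
  event 3 (t=24: DEL d): a unchanged
  event 4 (t=28: SET a = 30): a 12 -> 30
  event 5 (t=31: INC c by 13): a unchanged
  event 6 (t=39: DEC a by 11): a 30 -> 19
  event 7 (t=42: DEC c by 5): a unchanged
  event 8 (t=49: SET b = -5): a unchanged
  event 9 (t=55: SET c = 49): a unchanged
  event 10 (t=64: DEC b by 8): a unchanged
  event 11 (t=69: DEL b): a unchanged
Final: a = 19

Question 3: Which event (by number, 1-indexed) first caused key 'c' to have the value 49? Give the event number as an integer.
Answer: 9

Derivation:
Looking for first event where c becomes 49:
  event 5: c = 13
  event 6: c = 13
  event 7: c = 8
  event 8: c = 8
  event 9: c 8 -> 49  <-- first match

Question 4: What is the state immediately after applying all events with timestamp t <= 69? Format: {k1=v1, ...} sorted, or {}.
Answer: {a=19, c=49}

Derivation:
Apply events with t <= 69 (11 events):
  after event 1 (t=10: INC b by 10): {b=10}
  after event 2 (t=19: INC a by 12): {a=12, b=10}
  after event 3 (t=24: DEL d): {a=12, b=10}
  after event 4 (t=28: SET a = 30): {a=30, b=10}
  after event 5 (t=31: INC c by 13): {a=30, b=10, c=13}
  after event 6 (t=39: DEC a by 11): {a=19, b=10, c=13}
  after event 7 (t=42: DEC c by 5): {a=19, b=10, c=8}
  after event 8 (t=49: SET b = -5): {a=19, b=-5, c=8}
  after event 9 (t=55: SET c = 49): {a=19, b=-5, c=49}
  after event 10 (t=64: DEC b by 8): {a=19, b=-13, c=49}
  after event 11 (t=69: DEL b): {a=19, c=49}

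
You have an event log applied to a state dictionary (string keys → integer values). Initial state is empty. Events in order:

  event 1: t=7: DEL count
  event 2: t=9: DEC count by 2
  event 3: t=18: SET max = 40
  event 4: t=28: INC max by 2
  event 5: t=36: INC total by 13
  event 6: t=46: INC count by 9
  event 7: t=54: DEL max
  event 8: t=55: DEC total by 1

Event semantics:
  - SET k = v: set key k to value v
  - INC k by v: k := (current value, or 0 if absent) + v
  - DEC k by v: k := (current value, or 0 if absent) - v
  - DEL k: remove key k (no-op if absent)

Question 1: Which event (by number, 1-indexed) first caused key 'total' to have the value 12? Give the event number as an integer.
Answer: 8

Derivation:
Looking for first event where total becomes 12:
  event 5: total = 13
  event 6: total = 13
  event 7: total = 13
  event 8: total 13 -> 12  <-- first match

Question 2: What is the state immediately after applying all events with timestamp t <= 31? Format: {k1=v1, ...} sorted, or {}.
Answer: {count=-2, max=42}

Derivation:
Apply events with t <= 31 (4 events):
  after event 1 (t=7: DEL count): {}
  after event 2 (t=9: DEC count by 2): {count=-2}
  after event 3 (t=18: SET max = 40): {count=-2, max=40}
  after event 4 (t=28: INC max by 2): {count=-2, max=42}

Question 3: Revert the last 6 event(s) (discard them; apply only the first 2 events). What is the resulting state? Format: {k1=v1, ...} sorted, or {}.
Keep first 2 events (discard last 6):
  after event 1 (t=7: DEL count): {}
  after event 2 (t=9: DEC count by 2): {count=-2}

Answer: {count=-2}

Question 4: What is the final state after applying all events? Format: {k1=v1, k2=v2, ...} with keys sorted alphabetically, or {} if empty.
Answer: {count=7, total=12}

Derivation:
  after event 1 (t=7: DEL count): {}
  after event 2 (t=9: DEC count by 2): {count=-2}
  after event 3 (t=18: SET max = 40): {count=-2, max=40}
  after event 4 (t=28: INC max by 2): {count=-2, max=42}
  after event 5 (t=36: INC total by 13): {count=-2, max=42, total=13}
  after event 6 (t=46: INC count by 9): {count=7, max=42, total=13}
  after event 7 (t=54: DEL max): {count=7, total=13}
  after event 8 (t=55: DEC total by 1): {count=7, total=12}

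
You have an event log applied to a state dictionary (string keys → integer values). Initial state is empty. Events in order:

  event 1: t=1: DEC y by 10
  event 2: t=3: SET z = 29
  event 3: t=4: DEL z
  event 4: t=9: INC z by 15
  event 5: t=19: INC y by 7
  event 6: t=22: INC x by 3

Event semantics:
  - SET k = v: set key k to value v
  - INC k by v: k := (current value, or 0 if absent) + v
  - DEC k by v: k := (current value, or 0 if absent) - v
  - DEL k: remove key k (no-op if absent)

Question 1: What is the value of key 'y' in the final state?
Answer: -3

Derivation:
Track key 'y' through all 6 events:
  event 1 (t=1: DEC y by 10): y (absent) -> -10
  event 2 (t=3: SET z = 29): y unchanged
  event 3 (t=4: DEL z): y unchanged
  event 4 (t=9: INC z by 15): y unchanged
  event 5 (t=19: INC y by 7): y -10 -> -3
  event 6 (t=22: INC x by 3): y unchanged
Final: y = -3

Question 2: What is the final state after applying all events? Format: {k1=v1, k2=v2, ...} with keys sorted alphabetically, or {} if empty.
Answer: {x=3, y=-3, z=15}

Derivation:
  after event 1 (t=1: DEC y by 10): {y=-10}
  after event 2 (t=3: SET z = 29): {y=-10, z=29}
  after event 3 (t=4: DEL z): {y=-10}
  after event 4 (t=9: INC z by 15): {y=-10, z=15}
  after event 5 (t=19: INC y by 7): {y=-3, z=15}
  after event 6 (t=22: INC x by 3): {x=3, y=-3, z=15}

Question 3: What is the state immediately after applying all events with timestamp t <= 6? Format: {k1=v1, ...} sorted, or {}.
Apply events with t <= 6 (3 events):
  after event 1 (t=1: DEC y by 10): {y=-10}
  after event 2 (t=3: SET z = 29): {y=-10, z=29}
  after event 3 (t=4: DEL z): {y=-10}

Answer: {y=-10}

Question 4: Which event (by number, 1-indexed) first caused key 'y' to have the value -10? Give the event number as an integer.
Looking for first event where y becomes -10:
  event 1: y (absent) -> -10  <-- first match

Answer: 1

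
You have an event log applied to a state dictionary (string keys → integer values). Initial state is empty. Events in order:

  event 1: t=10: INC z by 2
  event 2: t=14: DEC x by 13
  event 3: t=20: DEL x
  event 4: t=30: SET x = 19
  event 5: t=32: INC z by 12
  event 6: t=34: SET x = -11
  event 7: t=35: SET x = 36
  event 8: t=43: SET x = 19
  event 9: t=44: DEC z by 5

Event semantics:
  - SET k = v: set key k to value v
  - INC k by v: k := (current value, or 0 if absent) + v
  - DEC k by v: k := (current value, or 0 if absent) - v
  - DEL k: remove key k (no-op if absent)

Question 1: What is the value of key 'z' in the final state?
Track key 'z' through all 9 events:
  event 1 (t=10: INC z by 2): z (absent) -> 2
  event 2 (t=14: DEC x by 13): z unchanged
  event 3 (t=20: DEL x): z unchanged
  event 4 (t=30: SET x = 19): z unchanged
  event 5 (t=32: INC z by 12): z 2 -> 14
  event 6 (t=34: SET x = -11): z unchanged
  event 7 (t=35: SET x = 36): z unchanged
  event 8 (t=43: SET x = 19): z unchanged
  event 9 (t=44: DEC z by 5): z 14 -> 9
Final: z = 9

Answer: 9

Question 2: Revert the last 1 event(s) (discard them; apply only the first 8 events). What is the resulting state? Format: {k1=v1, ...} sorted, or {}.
Answer: {x=19, z=14}

Derivation:
Keep first 8 events (discard last 1):
  after event 1 (t=10: INC z by 2): {z=2}
  after event 2 (t=14: DEC x by 13): {x=-13, z=2}
  after event 3 (t=20: DEL x): {z=2}
  after event 4 (t=30: SET x = 19): {x=19, z=2}
  after event 5 (t=32: INC z by 12): {x=19, z=14}
  after event 6 (t=34: SET x = -11): {x=-11, z=14}
  after event 7 (t=35: SET x = 36): {x=36, z=14}
  after event 8 (t=43: SET x = 19): {x=19, z=14}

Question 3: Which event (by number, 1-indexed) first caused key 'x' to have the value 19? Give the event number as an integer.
Looking for first event where x becomes 19:
  event 2: x = -13
  event 3: x = (absent)
  event 4: x (absent) -> 19  <-- first match

Answer: 4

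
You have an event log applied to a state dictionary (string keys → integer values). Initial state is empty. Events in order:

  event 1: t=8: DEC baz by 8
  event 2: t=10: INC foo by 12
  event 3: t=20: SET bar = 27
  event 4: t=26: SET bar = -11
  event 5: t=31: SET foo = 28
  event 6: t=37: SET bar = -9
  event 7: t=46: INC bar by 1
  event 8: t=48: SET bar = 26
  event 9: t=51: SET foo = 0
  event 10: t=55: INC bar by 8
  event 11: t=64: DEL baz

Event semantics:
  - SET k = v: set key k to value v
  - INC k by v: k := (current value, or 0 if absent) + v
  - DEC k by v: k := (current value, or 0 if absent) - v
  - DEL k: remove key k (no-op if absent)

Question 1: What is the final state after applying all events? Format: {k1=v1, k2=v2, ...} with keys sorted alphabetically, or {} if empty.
Answer: {bar=34, foo=0}

Derivation:
  after event 1 (t=8: DEC baz by 8): {baz=-8}
  after event 2 (t=10: INC foo by 12): {baz=-8, foo=12}
  after event 3 (t=20: SET bar = 27): {bar=27, baz=-8, foo=12}
  after event 4 (t=26: SET bar = -11): {bar=-11, baz=-8, foo=12}
  after event 5 (t=31: SET foo = 28): {bar=-11, baz=-8, foo=28}
  after event 6 (t=37: SET bar = -9): {bar=-9, baz=-8, foo=28}
  after event 7 (t=46: INC bar by 1): {bar=-8, baz=-8, foo=28}
  after event 8 (t=48: SET bar = 26): {bar=26, baz=-8, foo=28}
  after event 9 (t=51: SET foo = 0): {bar=26, baz=-8, foo=0}
  after event 10 (t=55: INC bar by 8): {bar=34, baz=-8, foo=0}
  after event 11 (t=64: DEL baz): {bar=34, foo=0}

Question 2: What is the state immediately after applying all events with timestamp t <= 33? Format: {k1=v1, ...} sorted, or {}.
Apply events with t <= 33 (5 events):
  after event 1 (t=8: DEC baz by 8): {baz=-8}
  after event 2 (t=10: INC foo by 12): {baz=-8, foo=12}
  after event 3 (t=20: SET bar = 27): {bar=27, baz=-8, foo=12}
  after event 4 (t=26: SET bar = -11): {bar=-11, baz=-8, foo=12}
  after event 5 (t=31: SET foo = 28): {bar=-11, baz=-8, foo=28}

Answer: {bar=-11, baz=-8, foo=28}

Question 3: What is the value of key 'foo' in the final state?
Answer: 0

Derivation:
Track key 'foo' through all 11 events:
  event 1 (t=8: DEC baz by 8): foo unchanged
  event 2 (t=10: INC foo by 12): foo (absent) -> 12
  event 3 (t=20: SET bar = 27): foo unchanged
  event 4 (t=26: SET bar = -11): foo unchanged
  event 5 (t=31: SET foo = 28): foo 12 -> 28
  event 6 (t=37: SET bar = -9): foo unchanged
  event 7 (t=46: INC bar by 1): foo unchanged
  event 8 (t=48: SET bar = 26): foo unchanged
  event 9 (t=51: SET foo = 0): foo 28 -> 0
  event 10 (t=55: INC bar by 8): foo unchanged
  event 11 (t=64: DEL baz): foo unchanged
Final: foo = 0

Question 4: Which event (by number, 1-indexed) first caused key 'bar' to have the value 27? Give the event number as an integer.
Looking for first event where bar becomes 27:
  event 3: bar (absent) -> 27  <-- first match

Answer: 3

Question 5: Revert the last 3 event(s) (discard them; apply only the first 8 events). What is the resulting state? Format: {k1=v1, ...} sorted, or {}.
Answer: {bar=26, baz=-8, foo=28}

Derivation:
Keep first 8 events (discard last 3):
  after event 1 (t=8: DEC baz by 8): {baz=-8}
  after event 2 (t=10: INC foo by 12): {baz=-8, foo=12}
  after event 3 (t=20: SET bar = 27): {bar=27, baz=-8, foo=12}
  after event 4 (t=26: SET bar = -11): {bar=-11, baz=-8, foo=12}
  after event 5 (t=31: SET foo = 28): {bar=-11, baz=-8, foo=28}
  after event 6 (t=37: SET bar = -9): {bar=-9, baz=-8, foo=28}
  after event 7 (t=46: INC bar by 1): {bar=-8, baz=-8, foo=28}
  after event 8 (t=48: SET bar = 26): {bar=26, baz=-8, foo=28}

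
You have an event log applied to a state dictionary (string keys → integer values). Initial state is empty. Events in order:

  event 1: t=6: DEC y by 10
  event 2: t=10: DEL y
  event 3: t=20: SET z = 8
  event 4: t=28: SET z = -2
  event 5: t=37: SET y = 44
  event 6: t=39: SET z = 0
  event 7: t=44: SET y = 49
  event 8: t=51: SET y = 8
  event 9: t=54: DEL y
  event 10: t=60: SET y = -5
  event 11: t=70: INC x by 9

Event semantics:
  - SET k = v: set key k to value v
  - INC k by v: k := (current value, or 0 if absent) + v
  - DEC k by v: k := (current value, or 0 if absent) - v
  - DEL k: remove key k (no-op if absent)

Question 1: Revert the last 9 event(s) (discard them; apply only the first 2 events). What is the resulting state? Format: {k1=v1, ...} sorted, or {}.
Keep first 2 events (discard last 9):
  after event 1 (t=6: DEC y by 10): {y=-10}
  after event 2 (t=10: DEL y): {}

Answer: {}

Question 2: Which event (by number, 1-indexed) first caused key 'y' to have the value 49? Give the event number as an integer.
Answer: 7

Derivation:
Looking for first event where y becomes 49:
  event 1: y = -10
  event 2: y = (absent)
  event 5: y = 44
  event 6: y = 44
  event 7: y 44 -> 49  <-- first match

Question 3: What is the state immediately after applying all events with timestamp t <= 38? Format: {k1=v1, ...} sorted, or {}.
Apply events with t <= 38 (5 events):
  after event 1 (t=6: DEC y by 10): {y=-10}
  after event 2 (t=10: DEL y): {}
  after event 3 (t=20: SET z = 8): {z=8}
  after event 4 (t=28: SET z = -2): {z=-2}
  after event 5 (t=37: SET y = 44): {y=44, z=-2}

Answer: {y=44, z=-2}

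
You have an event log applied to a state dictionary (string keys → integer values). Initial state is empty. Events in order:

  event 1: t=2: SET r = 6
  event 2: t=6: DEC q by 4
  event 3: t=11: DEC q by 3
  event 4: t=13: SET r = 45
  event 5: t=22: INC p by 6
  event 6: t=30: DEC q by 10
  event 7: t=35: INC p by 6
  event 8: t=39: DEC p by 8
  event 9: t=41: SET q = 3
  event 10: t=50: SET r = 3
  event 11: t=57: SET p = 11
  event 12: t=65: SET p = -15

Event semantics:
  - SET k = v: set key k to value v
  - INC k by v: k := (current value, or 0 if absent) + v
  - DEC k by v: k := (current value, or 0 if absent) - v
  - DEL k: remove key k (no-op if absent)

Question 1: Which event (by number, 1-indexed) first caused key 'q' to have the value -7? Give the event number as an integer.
Looking for first event where q becomes -7:
  event 2: q = -4
  event 3: q -4 -> -7  <-- first match

Answer: 3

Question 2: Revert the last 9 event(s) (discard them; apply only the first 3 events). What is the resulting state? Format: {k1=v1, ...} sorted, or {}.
Answer: {q=-7, r=6}

Derivation:
Keep first 3 events (discard last 9):
  after event 1 (t=2: SET r = 6): {r=6}
  after event 2 (t=6: DEC q by 4): {q=-4, r=6}
  after event 3 (t=11: DEC q by 3): {q=-7, r=6}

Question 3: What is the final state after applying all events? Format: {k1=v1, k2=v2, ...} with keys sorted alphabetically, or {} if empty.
Answer: {p=-15, q=3, r=3}

Derivation:
  after event 1 (t=2: SET r = 6): {r=6}
  after event 2 (t=6: DEC q by 4): {q=-4, r=6}
  after event 3 (t=11: DEC q by 3): {q=-7, r=6}
  after event 4 (t=13: SET r = 45): {q=-7, r=45}
  after event 5 (t=22: INC p by 6): {p=6, q=-7, r=45}
  after event 6 (t=30: DEC q by 10): {p=6, q=-17, r=45}
  after event 7 (t=35: INC p by 6): {p=12, q=-17, r=45}
  after event 8 (t=39: DEC p by 8): {p=4, q=-17, r=45}
  after event 9 (t=41: SET q = 3): {p=4, q=3, r=45}
  after event 10 (t=50: SET r = 3): {p=4, q=3, r=3}
  after event 11 (t=57: SET p = 11): {p=11, q=3, r=3}
  after event 12 (t=65: SET p = -15): {p=-15, q=3, r=3}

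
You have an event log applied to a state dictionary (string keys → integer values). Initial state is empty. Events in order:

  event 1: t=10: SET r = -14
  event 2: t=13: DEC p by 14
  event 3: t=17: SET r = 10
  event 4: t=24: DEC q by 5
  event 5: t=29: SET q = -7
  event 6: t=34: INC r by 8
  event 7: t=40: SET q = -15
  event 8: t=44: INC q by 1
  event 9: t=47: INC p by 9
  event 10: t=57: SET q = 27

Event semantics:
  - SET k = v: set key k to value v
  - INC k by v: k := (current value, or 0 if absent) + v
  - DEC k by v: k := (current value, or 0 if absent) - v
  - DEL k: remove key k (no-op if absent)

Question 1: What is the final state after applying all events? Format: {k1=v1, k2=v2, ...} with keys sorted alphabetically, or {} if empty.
  after event 1 (t=10: SET r = -14): {r=-14}
  after event 2 (t=13: DEC p by 14): {p=-14, r=-14}
  after event 3 (t=17: SET r = 10): {p=-14, r=10}
  after event 4 (t=24: DEC q by 5): {p=-14, q=-5, r=10}
  after event 5 (t=29: SET q = -7): {p=-14, q=-7, r=10}
  after event 6 (t=34: INC r by 8): {p=-14, q=-7, r=18}
  after event 7 (t=40: SET q = -15): {p=-14, q=-15, r=18}
  after event 8 (t=44: INC q by 1): {p=-14, q=-14, r=18}
  after event 9 (t=47: INC p by 9): {p=-5, q=-14, r=18}
  after event 10 (t=57: SET q = 27): {p=-5, q=27, r=18}

Answer: {p=-5, q=27, r=18}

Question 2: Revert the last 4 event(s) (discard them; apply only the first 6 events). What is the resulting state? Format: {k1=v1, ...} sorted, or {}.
Answer: {p=-14, q=-7, r=18}

Derivation:
Keep first 6 events (discard last 4):
  after event 1 (t=10: SET r = -14): {r=-14}
  after event 2 (t=13: DEC p by 14): {p=-14, r=-14}
  after event 3 (t=17: SET r = 10): {p=-14, r=10}
  after event 4 (t=24: DEC q by 5): {p=-14, q=-5, r=10}
  after event 5 (t=29: SET q = -7): {p=-14, q=-7, r=10}
  after event 6 (t=34: INC r by 8): {p=-14, q=-7, r=18}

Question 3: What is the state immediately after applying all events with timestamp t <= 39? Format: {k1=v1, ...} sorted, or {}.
Answer: {p=-14, q=-7, r=18}

Derivation:
Apply events with t <= 39 (6 events):
  after event 1 (t=10: SET r = -14): {r=-14}
  after event 2 (t=13: DEC p by 14): {p=-14, r=-14}
  after event 3 (t=17: SET r = 10): {p=-14, r=10}
  after event 4 (t=24: DEC q by 5): {p=-14, q=-5, r=10}
  after event 5 (t=29: SET q = -7): {p=-14, q=-7, r=10}
  after event 6 (t=34: INC r by 8): {p=-14, q=-7, r=18}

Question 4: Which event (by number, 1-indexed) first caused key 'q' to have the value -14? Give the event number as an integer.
Looking for first event where q becomes -14:
  event 4: q = -5
  event 5: q = -7
  event 6: q = -7
  event 7: q = -15
  event 8: q -15 -> -14  <-- first match

Answer: 8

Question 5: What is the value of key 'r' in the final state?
Track key 'r' through all 10 events:
  event 1 (t=10: SET r = -14): r (absent) -> -14
  event 2 (t=13: DEC p by 14): r unchanged
  event 3 (t=17: SET r = 10): r -14 -> 10
  event 4 (t=24: DEC q by 5): r unchanged
  event 5 (t=29: SET q = -7): r unchanged
  event 6 (t=34: INC r by 8): r 10 -> 18
  event 7 (t=40: SET q = -15): r unchanged
  event 8 (t=44: INC q by 1): r unchanged
  event 9 (t=47: INC p by 9): r unchanged
  event 10 (t=57: SET q = 27): r unchanged
Final: r = 18

Answer: 18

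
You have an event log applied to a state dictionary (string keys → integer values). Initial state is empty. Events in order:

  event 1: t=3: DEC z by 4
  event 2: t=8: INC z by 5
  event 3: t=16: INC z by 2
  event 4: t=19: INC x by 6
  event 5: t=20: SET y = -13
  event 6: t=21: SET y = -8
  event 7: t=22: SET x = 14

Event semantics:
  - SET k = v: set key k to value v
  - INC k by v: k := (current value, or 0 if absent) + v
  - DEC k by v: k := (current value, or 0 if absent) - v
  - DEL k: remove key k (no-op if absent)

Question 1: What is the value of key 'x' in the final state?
Track key 'x' through all 7 events:
  event 1 (t=3: DEC z by 4): x unchanged
  event 2 (t=8: INC z by 5): x unchanged
  event 3 (t=16: INC z by 2): x unchanged
  event 4 (t=19: INC x by 6): x (absent) -> 6
  event 5 (t=20: SET y = -13): x unchanged
  event 6 (t=21: SET y = -8): x unchanged
  event 7 (t=22: SET x = 14): x 6 -> 14
Final: x = 14

Answer: 14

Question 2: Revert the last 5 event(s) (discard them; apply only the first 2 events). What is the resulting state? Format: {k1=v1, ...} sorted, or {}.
Keep first 2 events (discard last 5):
  after event 1 (t=3: DEC z by 4): {z=-4}
  after event 2 (t=8: INC z by 5): {z=1}

Answer: {z=1}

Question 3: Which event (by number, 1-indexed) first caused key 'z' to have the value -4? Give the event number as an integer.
Answer: 1

Derivation:
Looking for first event where z becomes -4:
  event 1: z (absent) -> -4  <-- first match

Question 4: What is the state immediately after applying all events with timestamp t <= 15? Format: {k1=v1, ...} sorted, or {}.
Answer: {z=1}

Derivation:
Apply events with t <= 15 (2 events):
  after event 1 (t=3: DEC z by 4): {z=-4}
  after event 2 (t=8: INC z by 5): {z=1}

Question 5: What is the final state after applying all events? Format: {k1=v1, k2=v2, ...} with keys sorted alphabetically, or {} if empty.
  after event 1 (t=3: DEC z by 4): {z=-4}
  after event 2 (t=8: INC z by 5): {z=1}
  after event 3 (t=16: INC z by 2): {z=3}
  after event 4 (t=19: INC x by 6): {x=6, z=3}
  after event 5 (t=20: SET y = -13): {x=6, y=-13, z=3}
  after event 6 (t=21: SET y = -8): {x=6, y=-8, z=3}
  after event 7 (t=22: SET x = 14): {x=14, y=-8, z=3}

Answer: {x=14, y=-8, z=3}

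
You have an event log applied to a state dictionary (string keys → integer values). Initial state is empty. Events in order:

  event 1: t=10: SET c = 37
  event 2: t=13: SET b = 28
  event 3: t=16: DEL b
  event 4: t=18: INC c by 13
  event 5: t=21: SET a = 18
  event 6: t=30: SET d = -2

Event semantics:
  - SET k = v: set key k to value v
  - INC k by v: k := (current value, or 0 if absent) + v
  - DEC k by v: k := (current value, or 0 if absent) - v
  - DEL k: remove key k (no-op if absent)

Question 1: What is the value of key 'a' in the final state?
Answer: 18

Derivation:
Track key 'a' through all 6 events:
  event 1 (t=10: SET c = 37): a unchanged
  event 2 (t=13: SET b = 28): a unchanged
  event 3 (t=16: DEL b): a unchanged
  event 4 (t=18: INC c by 13): a unchanged
  event 5 (t=21: SET a = 18): a (absent) -> 18
  event 6 (t=30: SET d = -2): a unchanged
Final: a = 18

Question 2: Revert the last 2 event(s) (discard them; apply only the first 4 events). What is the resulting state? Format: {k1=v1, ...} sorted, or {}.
Keep first 4 events (discard last 2):
  after event 1 (t=10: SET c = 37): {c=37}
  after event 2 (t=13: SET b = 28): {b=28, c=37}
  after event 3 (t=16: DEL b): {c=37}
  after event 4 (t=18: INC c by 13): {c=50}

Answer: {c=50}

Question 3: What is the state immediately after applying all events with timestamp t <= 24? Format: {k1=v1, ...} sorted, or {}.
Answer: {a=18, c=50}

Derivation:
Apply events with t <= 24 (5 events):
  after event 1 (t=10: SET c = 37): {c=37}
  after event 2 (t=13: SET b = 28): {b=28, c=37}
  after event 3 (t=16: DEL b): {c=37}
  after event 4 (t=18: INC c by 13): {c=50}
  after event 5 (t=21: SET a = 18): {a=18, c=50}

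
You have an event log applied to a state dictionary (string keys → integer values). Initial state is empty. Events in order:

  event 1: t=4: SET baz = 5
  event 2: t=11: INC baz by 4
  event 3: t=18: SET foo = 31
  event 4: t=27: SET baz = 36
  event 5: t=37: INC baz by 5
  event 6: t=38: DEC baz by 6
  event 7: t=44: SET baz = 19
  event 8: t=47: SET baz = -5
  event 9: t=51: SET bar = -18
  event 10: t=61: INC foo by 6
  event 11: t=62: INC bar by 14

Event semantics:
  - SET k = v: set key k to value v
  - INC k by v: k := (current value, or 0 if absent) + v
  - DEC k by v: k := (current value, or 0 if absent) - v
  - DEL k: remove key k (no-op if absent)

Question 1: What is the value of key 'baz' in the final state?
Answer: -5

Derivation:
Track key 'baz' through all 11 events:
  event 1 (t=4: SET baz = 5): baz (absent) -> 5
  event 2 (t=11: INC baz by 4): baz 5 -> 9
  event 3 (t=18: SET foo = 31): baz unchanged
  event 4 (t=27: SET baz = 36): baz 9 -> 36
  event 5 (t=37: INC baz by 5): baz 36 -> 41
  event 6 (t=38: DEC baz by 6): baz 41 -> 35
  event 7 (t=44: SET baz = 19): baz 35 -> 19
  event 8 (t=47: SET baz = -5): baz 19 -> -5
  event 9 (t=51: SET bar = -18): baz unchanged
  event 10 (t=61: INC foo by 6): baz unchanged
  event 11 (t=62: INC bar by 14): baz unchanged
Final: baz = -5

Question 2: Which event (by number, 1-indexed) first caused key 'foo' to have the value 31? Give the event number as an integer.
Looking for first event where foo becomes 31:
  event 3: foo (absent) -> 31  <-- first match

Answer: 3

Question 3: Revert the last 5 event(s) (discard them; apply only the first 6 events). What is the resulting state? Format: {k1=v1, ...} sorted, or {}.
Keep first 6 events (discard last 5):
  after event 1 (t=4: SET baz = 5): {baz=5}
  after event 2 (t=11: INC baz by 4): {baz=9}
  after event 3 (t=18: SET foo = 31): {baz=9, foo=31}
  after event 4 (t=27: SET baz = 36): {baz=36, foo=31}
  after event 5 (t=37: INC baz by 5): {baz=41, foo=31}
  after event 6 (t=38: DEC baz by 6): {baz=35, foo=31}

Answer: {baz=35, foo=31}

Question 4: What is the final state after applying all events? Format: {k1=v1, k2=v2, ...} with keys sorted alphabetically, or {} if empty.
Answer: {bar=-4, baz=-5, foo=37}

Derivation:
  after event 1 (t=4: SET baz = 5): {baz=5}
  after event 2 (t=11: INC baz by 4): {baz=9}
  after event 3 (t=18: SET foo = 31): {baz=9, foo=31}
  after event 4 (t=27: SET baz = 36): {baz=36, foo=31}
  after event 5 (t=37: INC baz by 5): {baz=41, foo=31}
  after event 6 (t=38: DEC baz by 6): {baz=35, foo=31}
  after event 7 (t=44: SET baz = 19): {baz=19, foo=31}
  after event 8 (t=47: SET baz = -5): {baz=-5, foo=31}
  after event 9 (t=51: SET bar = -18): {bar=-18, baz=-5, foo=31}
  after event 10 (t=61: INC foo by 6): {bar=-18, baz=-5, foo=37}
  after event 11 (t=62: INC bar by 14): {bar=-4, baz=-5, foo=37}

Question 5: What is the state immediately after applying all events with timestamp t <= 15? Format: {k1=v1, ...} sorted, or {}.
Answer: {baz=9}

Derivation:
Apply events with t <= 15 (2 events):
  after event 1 (t=4: SET baz = 5): {baz=5}
  after event 2 (t=11: INC baz by 4): {baz=9}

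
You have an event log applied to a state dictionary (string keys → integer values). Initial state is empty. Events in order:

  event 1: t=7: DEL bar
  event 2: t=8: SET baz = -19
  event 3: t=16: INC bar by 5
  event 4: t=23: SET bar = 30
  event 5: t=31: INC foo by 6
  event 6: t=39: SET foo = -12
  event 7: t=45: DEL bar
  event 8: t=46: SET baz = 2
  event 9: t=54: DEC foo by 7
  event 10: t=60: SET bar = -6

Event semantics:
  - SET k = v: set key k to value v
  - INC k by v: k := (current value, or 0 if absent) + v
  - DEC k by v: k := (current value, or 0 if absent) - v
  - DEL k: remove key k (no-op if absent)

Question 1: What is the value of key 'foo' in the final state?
Answer: -19

Derivation:
Track key 'foo' through all 10 events:
  event 1 (t=7: DEL bar): foo unchanged
  event 2 (t=8: SET baz = -19): foo unchanged
  event 3 (t=16: INC bar by 5): foo unchanged
  event 4 (t=23: SET bar = 30): foo unchanged
  event 5 (t=31: INC foo by 6): foo (absent) -> 6
  event 6 (t=39: SET foo = -12): foo 6 -> -12
  event 7 (t=45: DEL bar): foo unchanged
  event 8 (t=46: SET baz = 2): foo unchanged
  event 9 (t=54: DEC foo by 7): foo -12 -> -19
  event 10 (t=60: SET bar = -6): foo unchanged
Final: foo = -19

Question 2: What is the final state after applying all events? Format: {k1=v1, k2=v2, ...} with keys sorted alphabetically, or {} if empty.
  after event 1 (t=7: DEL bar): {}
  after event 2 (t=8: SET baz = -19): {baz=-19}
  after event 3 (t=16: INC bar by 5): {bar=5, baz=-19}
  after event 4 (t=23: SET bar = 30): {bar=30, baz=-19}
  after event 5 (t=31: INC foo by 6): {bar=30, baz=-19, foo=6}
  after event 6 (t=39: SET foo = -12): {bar=30, baz=-19, foo=-12}
  after event 7 (t=45: DEL bar): {baz=-19, foo=-12}
  after event 8 (t=46: SET baz = 2): {baz=2, foo=-12}
  after event 9 (t=54: DEC foo by 7): {baz=2, foo=-19}
  after event 10 (t=60: SET bar = -6): {bar=-6, baz=2, foo=-19}

Answer: {bar=-6, baz=2, foo=-19}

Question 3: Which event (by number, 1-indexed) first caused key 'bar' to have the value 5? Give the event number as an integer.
Looking for first event where bar becomes 5:
  event 3: bar (absent) -> 5  <-- first match

Answer: 3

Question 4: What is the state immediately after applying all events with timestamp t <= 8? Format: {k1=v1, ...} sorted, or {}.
Apply events with t <= 8 (2 events):
  after event 1 (t=7: DEL bar): {}
  after event 2 (t=8: SET baz = -19): {baz=-19}

Answer: {baz=-19}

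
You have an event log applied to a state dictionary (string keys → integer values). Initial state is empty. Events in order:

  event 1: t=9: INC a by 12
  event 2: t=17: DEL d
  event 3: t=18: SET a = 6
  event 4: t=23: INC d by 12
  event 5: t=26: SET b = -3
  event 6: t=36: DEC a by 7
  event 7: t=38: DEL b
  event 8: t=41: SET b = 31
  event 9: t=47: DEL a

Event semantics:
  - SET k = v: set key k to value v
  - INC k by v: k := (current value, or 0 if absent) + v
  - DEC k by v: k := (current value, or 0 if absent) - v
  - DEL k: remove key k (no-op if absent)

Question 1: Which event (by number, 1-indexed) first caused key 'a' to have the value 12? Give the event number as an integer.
Looking for first event where a becomes 12:
  event 1: a (absent) -> 12  <-- first match

Answer: 1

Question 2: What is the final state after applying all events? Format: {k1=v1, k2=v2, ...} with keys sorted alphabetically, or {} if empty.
  after event 1 (t=9: INC a by 12): {a=12}
  after event 2 (t=17: DEL d): {a=12}
  after event 3 (t=18: SET a = 6): {a=6}
  after event 4 (t=23: INC d by 12): {a=6, d=12}
  after event 5 (t=26: SET b = -3): {a=6, b=-3, d=12}
  after event 6 (t=36: DEC a by 7): {a=-1, b=-3, d=12}
  after event 7 (t=38: DEL b): {a=-1, d=12}
  after event 8 (t=41: SET b = 31): {a=-1, b=31, d=12}
  after event 9 (t=47: DEL a): {b=31, d=12}

Answer: {b=31, d=12}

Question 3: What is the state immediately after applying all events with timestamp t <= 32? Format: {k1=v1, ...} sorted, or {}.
Apply events with t <= 32 (5 events):
  after event 1 (t=9: INC a by 12): {a=12}
  after event 2 (t=17: DEL d): {a=12}
  after event 3 (t=18: SET a = 6): {a=6}
  after event 4 (t=23: INC d by 12): {a=6, d=12}
  after event 5 (t=26: SET b = -3): {a=6, b=-3, d=12}

Answer: {a=6, b=-3, d=12}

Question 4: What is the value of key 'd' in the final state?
Answer: 12

Derivation:
Track key 'd' through all 9 events:
  event 1 (t=9: INC a by 12): d unchanged
  event 2 (t=17: DEL d): d (absent) -> (absent)
  event 3 (t=18: SET a = 6): d unchanged
  event 4 (t=23: INC d by 12): d (absent) -> 12
  event 5 (t=26: SET b = -3): d unchanged
  event 6 (t=36: DEC a by 7): d unchanged
  event 7 (t=38: DEL b): d unchanged
  event 8 (t=41: SET b = 31): d unchanged
  event 9 (t=47: DEL a): d unchanged
Final: d = 12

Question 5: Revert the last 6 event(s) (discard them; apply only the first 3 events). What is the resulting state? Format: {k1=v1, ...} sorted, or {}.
Answer: {a=6}

Derivation:
Keep first 3 events (discard last 6):
  after event 1 (t=9: INC a by 12): {a=12}
  after event 2 (t=17: DEL d): {a=12}
  after event 3 (t=18: SET a = 6): {a=6}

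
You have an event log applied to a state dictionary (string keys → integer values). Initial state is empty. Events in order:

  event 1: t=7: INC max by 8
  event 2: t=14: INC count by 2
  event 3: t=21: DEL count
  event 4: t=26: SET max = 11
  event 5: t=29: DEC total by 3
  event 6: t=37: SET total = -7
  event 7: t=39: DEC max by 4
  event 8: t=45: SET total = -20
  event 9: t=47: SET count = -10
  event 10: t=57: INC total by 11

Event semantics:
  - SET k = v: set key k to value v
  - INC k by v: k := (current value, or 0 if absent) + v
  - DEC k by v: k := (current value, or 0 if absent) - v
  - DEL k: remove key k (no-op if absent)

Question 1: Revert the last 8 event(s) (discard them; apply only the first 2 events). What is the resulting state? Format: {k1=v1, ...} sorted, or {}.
Answer: {count=2, max=8}

Derivation:
Keep first 2 events (discard last 8):
  after event 1 (t=7: INC max by 8): {max=8}
  after event 2 (t=14: INC count by 2): {count=2, max=8}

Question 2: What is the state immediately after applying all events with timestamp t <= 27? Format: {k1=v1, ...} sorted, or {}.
Answer: {max=11}

Derivation:
Apply events with t <= 27 (4 events):
  after event 1 (t=7: INC max by 8): {max=8}
  after event 2 (t=14: INC count by 2): {count=2, max=8}
  after event 3 (t=21: DEL count): {max=8}
  after event 4 (t=26: SET max = 11): {max=11}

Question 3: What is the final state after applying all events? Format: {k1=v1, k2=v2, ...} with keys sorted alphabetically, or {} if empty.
Answer: {count=-10, max=7, total=-9}

Derivation:
  after event 1 (t=7: INC max by 8): {max=8}
  after event 2 (t=14: INC count by 2): {count=2, max=8}
  after event 3 (t=21: DEL count): {max=8}
  after event 4 (t=26: SET max = 11): {max=11}
  after event 5 (t=29: DEC total by 3): {max=11, total=-3}
  after event 6 (t=37: SET total = -7): {max=11, total=-7}
  after event 7 (t=39: DEC max by 4): {max=7, total=-7}
  after event 8 (t=45: SET total = -20): {max=7, total=-20}
  after event 9 (t=47: SET count = -10): {count=-10, max=7, total=-20}
  after event 10 (t=57: INC total by 11): {count=-10, max=7, total=-9}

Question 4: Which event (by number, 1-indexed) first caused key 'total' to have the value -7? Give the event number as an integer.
Looking for first event where total becomes -7:
  event 5: total = -3
  event 6: total -3 -> -7  <-- first match

Answer: 6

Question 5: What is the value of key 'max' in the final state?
Answer: 7

Derivation:
Track key 'max' through all 10 events:
  event 1 (t=7: INC max by 8): max (absent) -> 8
  event 2 (t=14: INC count by 2): max unchanged
  event 3 (t=21: DEL count): max unchanged
  event 4 (t=26: SET max = 11): max 8 -> 11
  event 5 (t=29: DEC total by 3): max unchanged
  event 6 (t=37: SET total = -7): max unchanged
  event 7 (t=39: DEC max by 4): max 11 -> 7
  event 8 (t=45: SET total = -20): max unchanged
  event 9 (t=47: SET count = -10): max unchanged
  event 10 (t=57: INC total by 11): max unchanged
Final: max = 7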